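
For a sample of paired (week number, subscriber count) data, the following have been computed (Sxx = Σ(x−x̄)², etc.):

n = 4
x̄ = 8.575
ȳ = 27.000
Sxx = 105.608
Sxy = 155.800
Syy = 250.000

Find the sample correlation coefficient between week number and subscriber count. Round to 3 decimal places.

0.959

r = Sxy/√(Sxx·Syy) = 155.8/√(26402) = 155.8/162.486923 = 0.958846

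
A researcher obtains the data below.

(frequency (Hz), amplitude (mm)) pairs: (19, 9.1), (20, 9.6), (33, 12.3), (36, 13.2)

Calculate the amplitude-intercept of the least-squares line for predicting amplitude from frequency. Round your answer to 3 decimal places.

n = 4, Σx = 108, Σy = 44.2, Σxy = 1246, Σx² = 3146
Sxx = Σx² − (Σx)²/n = 3146 − 2916 = 230
Sxy = Σxy − (Σx)(Σy)/n = 1246 − 1193.4 = 52.6
b = Sxy/Sxx = 52.6/230 = 0.228696
a = ȳ − b·x̄ = 11.05 − 0.228696·27 = 4.875217

4.875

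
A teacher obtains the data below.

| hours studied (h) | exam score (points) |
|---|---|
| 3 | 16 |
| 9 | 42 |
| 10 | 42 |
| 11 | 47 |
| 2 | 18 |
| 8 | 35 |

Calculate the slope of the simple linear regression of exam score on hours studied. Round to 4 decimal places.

3.4682

n = 6, Σx = 43, Σy = 200, Σxy = 1679, Σx² = 379
Sxx = Σx² − (Σx)²/n = 379 − 308.166667 = 70.833333
Sxy = Σxy − (Σx)(Σy)/n = 1679 − 1433.333333 = 245.666667
b = Sxy/Sxx = 245.666667/70.833333 = 3.468235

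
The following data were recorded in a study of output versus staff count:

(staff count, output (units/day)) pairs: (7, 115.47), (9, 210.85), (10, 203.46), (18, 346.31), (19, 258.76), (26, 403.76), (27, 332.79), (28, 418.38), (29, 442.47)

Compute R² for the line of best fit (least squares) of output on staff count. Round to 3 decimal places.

0.873

n = 9, Σx = 173, Σy = 2732.25, Σxy = 59919.92, Σx² = 3945, Σy² = 930667.2157
Sxx = Σx² − (Σx)²/n = 3945 − 3325.444444 = 619.555556
Sxy = Σxy − (Σx)(Σy)/n = 59919.92 − 52519.916667 = 7400.003333
Syy = Σy² − (Σy)²/n = 930667.2157 − 829465.5625 = 101201.6532
R² = Sxy²/(Sxx·Syy) = (7400.003333)²/(619.555556·101201.6532) = 0.873365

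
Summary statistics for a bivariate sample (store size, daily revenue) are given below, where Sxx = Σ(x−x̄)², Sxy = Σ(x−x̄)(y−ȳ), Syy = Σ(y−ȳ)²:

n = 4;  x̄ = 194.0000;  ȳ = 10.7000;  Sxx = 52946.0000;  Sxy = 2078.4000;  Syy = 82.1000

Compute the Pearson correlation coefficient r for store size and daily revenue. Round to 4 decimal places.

0.9969

r = Sxy/√(Sxx·Syy) = 2078.4/√(4346866.6) = 2078.4/2084.914051 = 0.996876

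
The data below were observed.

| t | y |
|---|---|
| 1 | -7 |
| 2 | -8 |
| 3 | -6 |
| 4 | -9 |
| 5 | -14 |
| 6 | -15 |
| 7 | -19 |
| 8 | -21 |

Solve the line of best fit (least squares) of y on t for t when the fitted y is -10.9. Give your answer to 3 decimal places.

3.830

n = 8, Σx = 36, Σy = -99, Σxy = -538, Σx² = 204
Sxx = Σx² − (Σx)²/n = 204 − 162 = 42
Sxy = Σxy − (Σx)(Σy)/n = -538 − (-445.5) = -92.5
b = Sxy/Sxx = -92.5/42 = -2.202381
a = ȳ − b·x̄ = -12.375 − (-2.202381)·4.5 = -2.464286
Set a + b·x = -10.9: x = (-10.9 − (-2.464286)) / (-2.202381) = 3.830270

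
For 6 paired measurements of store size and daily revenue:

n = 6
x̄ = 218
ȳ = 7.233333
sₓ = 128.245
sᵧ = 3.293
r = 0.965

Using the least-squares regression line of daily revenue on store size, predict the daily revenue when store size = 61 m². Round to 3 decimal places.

b = r · sᵧ/sₓ = 0.965 · 3.293/128.245 = 0.024779
a = ȳ − b·x̄ = 7.233333 − 0.024779·218 = 1.831575
ŷ(61) = a + b·61 = 1.831575 + 0.024779·61 = 3.343076

3.343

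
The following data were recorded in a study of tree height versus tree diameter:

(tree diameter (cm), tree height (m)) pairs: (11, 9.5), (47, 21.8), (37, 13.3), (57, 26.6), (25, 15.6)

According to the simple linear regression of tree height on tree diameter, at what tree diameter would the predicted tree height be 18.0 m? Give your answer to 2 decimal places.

n = 5, Σx = 177, Σy = 86.8, Σxy = 3527.4, Σx² = 7573
Sxx = Σx² − (Σx)²/n = 7573 − 6265.8 = 1307.2
Sxy = Σxy − (Σx)(Σy)/n = 3527.4 − 3072.72 = 454.68
b = Sxy/Sxx = 454.68/1307.2 = 0.347827
a = ȳ − b·x̄ = 17.36 − 0.347827·35.4 = 5.046909
Set a + b·x = 18.0: x = (18.0 − 5.046909) / 0.347827 = 37.239993

37.24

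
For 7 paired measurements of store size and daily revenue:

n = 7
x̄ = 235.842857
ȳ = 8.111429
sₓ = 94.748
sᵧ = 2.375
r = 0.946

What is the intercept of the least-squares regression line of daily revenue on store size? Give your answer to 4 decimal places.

2.5189

b = r · sᵧ/sₓ = 0.946 · 2.375/94.748 = 0.023713
a = ȳ − b·x̄ = 8.111429 − 0.023713·235.842857 = 2.518911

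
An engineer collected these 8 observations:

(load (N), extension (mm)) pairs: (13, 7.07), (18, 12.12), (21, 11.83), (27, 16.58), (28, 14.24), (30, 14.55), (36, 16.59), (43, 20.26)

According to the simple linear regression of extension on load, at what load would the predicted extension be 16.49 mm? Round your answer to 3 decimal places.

n = 8, Σx = 216, Σy = 113.24, Σxy = 3309.8, Σx² = 6492
Sxx = Σx² − (Σx)²/n = 6492 − 5832 = 660
Sxy = Σxy − (Σx)(Σy)/n = 3309.8 − 3057.48 = 252.32
b = Sxy/Sxx = 252.32/660 = 0.382303
a = ȳ − b·x̄ = 14.155 − 0.382303·27 = 3.832818
Set a + b·x = 16.49: x = (16.49 − 3.832818) / 0.382303 = 33.107720

33.108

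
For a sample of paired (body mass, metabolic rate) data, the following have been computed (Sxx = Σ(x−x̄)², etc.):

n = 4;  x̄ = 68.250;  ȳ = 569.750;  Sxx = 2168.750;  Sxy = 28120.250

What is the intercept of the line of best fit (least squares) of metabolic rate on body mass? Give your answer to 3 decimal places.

-315.187

b = Sxy/Sxx = 28120.25/2168.75 = 12.966110
a = ȳ − b·x̄ = 569.75 − 12.966110·68.25 = -315.186974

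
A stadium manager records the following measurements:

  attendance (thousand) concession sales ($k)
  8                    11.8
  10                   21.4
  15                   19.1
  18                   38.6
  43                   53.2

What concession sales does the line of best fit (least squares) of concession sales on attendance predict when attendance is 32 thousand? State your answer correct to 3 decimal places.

n = 5, Σx = 94, Σy = 144.1, Σxy = 3577.3, Σx² = 2562
Sxx = Σx² − (Σx)²/n = 2562 − 1767.2 = 794.8
Sxy = Σxy − (Σx)(Σy)/n = 3577.3 − 2709.08 = 868.22
b = Sxy/Sxx = 868.22/794.8 = 1.092375
a = ȳ − b·x̄ = 28.82 − 1.092375·18.8 = 8.283342
ŷ(32) = a + b·32 = 8.283342 + 1.092375·32 = 43.239356

43.239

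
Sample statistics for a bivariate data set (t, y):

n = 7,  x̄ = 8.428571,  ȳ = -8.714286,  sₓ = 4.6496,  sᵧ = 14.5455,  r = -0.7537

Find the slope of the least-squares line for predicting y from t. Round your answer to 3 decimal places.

-2.358

b = r · sᵧ/sₓ = -0.7537 · 14.5455/4.6496 = -2.357825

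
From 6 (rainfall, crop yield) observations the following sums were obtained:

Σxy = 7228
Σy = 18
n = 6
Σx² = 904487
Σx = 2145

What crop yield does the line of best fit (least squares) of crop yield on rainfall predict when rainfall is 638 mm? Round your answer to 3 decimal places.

4.616

Sxx = Σx² − (Σx)²/n = 904487 − 766837.5 = 137649.5
Sxy = Σxy − (Σx)(Σy)/n = 7228 − 6435 = 793
b = Sxy/Sxx = 793/137649.5 = 0.005761
a = ȳ − b·x̄ = 3 − 0.005761·357.5 = 0.940439
ŷ(638) = a + b·638 = 0.940439 + 0.005761·638 = 4.615963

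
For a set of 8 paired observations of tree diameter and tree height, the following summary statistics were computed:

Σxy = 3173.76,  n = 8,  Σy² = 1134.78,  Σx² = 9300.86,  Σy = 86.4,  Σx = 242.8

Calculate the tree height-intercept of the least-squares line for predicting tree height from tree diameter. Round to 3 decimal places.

Sxx = Σx² − (Σx)²/n = 9300.86 − 7368.98 = 1931.88
Sxy = Σxy − (Σx)(Σy)/n = 3173.76 − 2622.24 = 551.52
b = Sxy/Sxx = 551.52/1931.88 = 0.285484
a = ȳ − b·x̄ = 10.8 − 0.285484·30.35 = 2.135574

2.136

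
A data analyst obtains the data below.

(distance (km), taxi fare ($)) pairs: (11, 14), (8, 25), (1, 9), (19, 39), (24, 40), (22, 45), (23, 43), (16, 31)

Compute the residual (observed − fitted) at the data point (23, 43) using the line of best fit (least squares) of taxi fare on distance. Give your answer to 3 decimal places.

0.665

n = 8, Σx = 124, Σy = 246, Σxy = 4539, Σx² = 2392
Sxx = Σx² − (Σx)²/n = 2392 − 1922 = 470
Sxy = Σxy − (Σx)(Σy)/n = 4539 − 3813 = 726
b = Sxy/Sxx = 726/470 = 1.544681
a = ȳ − b·x̄ = 30.75 − 1.544681·15.5 = 6.807447
ŷ(23) = 6.807447 + 1.544681·23 = 42.335106
residual = y − ŷ = 43 − 42.335106 = 0.664894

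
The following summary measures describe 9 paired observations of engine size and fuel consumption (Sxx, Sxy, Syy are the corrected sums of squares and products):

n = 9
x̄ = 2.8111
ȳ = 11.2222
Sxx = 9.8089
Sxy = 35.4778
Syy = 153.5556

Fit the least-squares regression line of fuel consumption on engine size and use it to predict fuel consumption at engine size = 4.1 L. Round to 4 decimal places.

b = Sxy/Sxx = 35.4778/9.8089 = 3.616899
a = ȳ − b·x̄ = 11.2222 − 3.616899·2.8111 = 1.054735
ŷ(4.1) = a + b·4.1 = 1.054735 + 3.616899·4.1 = 15.884021

15.8840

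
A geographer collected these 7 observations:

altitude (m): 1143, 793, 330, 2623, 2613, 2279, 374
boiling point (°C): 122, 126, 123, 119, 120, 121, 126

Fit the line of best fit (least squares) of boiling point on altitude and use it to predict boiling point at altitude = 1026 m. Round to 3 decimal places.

123.413

n = 7, Σx = 10155, Σy = 857, Σxy = 1228534, Σx² = 21085813
Sxx = Σx² − (Σx)²/n = 21085813 − 14732003.571429 = 6353809.428571
Sxy = Σxy − (Σx)(Σy)/n = 1228534 − 1243262.142857 = -14728.142857
b = Sxy/Sxx = -14728.142857/6353809.428571 = -0.002318
a = ȳ − b·x̄ = 122.428571 − (-0.002318)·1450.714286 = 125.791330
ŷ(1026) = a + b·1026 = 125.791330 + (-0.002318)·1026 = 123.413060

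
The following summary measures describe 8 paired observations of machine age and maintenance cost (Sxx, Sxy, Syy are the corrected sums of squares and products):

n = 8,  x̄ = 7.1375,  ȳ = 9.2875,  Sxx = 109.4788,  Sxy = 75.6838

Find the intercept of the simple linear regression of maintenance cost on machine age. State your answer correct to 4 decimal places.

4.3533

b = Sxy/Sxx = 75.6838/109.4788 = 0.691310
a = ȳ − b·x̄ = 9.2875 − 0.691310·7.1375 = 4.353274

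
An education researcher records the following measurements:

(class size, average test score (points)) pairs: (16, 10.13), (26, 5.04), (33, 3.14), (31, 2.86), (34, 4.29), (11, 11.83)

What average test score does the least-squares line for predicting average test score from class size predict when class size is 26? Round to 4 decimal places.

5.8934

n = 6, Σx = 151, Σy = 37.29, Σxy = 761.39, Σx² = 4259
Sxx = Σx² − (Σx)²/n = 4259 − 3800.166667 = 458.833333
Sxy = Σxy − (Σx)(Σy)/n = 761.39 − 938.465 = -177.075
b = Sxy/Sxx = -177.075/458.833333 = -0.385924
a = ȳ − b·x̄ = 6.215 − (-0.385924)·25.166667 = 15.927432
ŷ(26) = a + b·26 = 15.927432 + (-0.385924)·26 = 5.893396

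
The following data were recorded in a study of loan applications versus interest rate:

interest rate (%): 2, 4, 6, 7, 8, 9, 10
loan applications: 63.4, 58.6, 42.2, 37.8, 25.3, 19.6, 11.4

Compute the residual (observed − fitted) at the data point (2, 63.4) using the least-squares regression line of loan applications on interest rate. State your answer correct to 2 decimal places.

n = 7, Σx = 46, Σy = 258.3, Σxy = 1371.8, Σx² = 350
Sxx = Σx² − (Σx)²/n = 350 − 302.285714 = 47.714286
Sxy = Σxy − (Σx)(Σy)/n = 1371.8 − 1697.4 = -325.6
b = Sxy/Sxx = -325.6/47.714286 = -6.823952
a = ȳ − b·x̄ = 36.9 − (-6.823952)·6.571429 = 81.743114
ŷ(2) = 81.743114 + (-6.823952)·2 = 68.095210
residual = y − ŷ = 63.4 − 68.095210 = -4.695210

-4.70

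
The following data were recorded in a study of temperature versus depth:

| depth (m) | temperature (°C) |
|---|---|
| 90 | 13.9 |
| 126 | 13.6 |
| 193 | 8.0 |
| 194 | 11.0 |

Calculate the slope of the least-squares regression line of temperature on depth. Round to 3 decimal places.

n = 4, Σx = 603, Σy = 46.5, Σxy = 6642.6, Σx² = 98861
Sxx = Σx² − (Σx)²/n = 98861 − 90902.25 = 7958.75
Sxy = Σxy − (Σx)(Σy)/n = 6642.6 − 7009.875 = -367.275
b = Sxy/Sxx = -367.275/7958.75 = -0.046147

-0.046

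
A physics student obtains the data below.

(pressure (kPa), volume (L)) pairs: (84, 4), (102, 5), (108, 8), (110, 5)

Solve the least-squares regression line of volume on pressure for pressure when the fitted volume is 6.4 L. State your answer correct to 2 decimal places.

110.95

n = 4, Σx = 404, Σy = 22, Σxy = 2260, Σx² = 41224
Sxx = Σx² − (Σx)²/n = 41224 − 40804 = 420
Sxy = Σxy − (Σx)(Σy)/n = 2260 − 2222 = 38
b = Sxy/Sxx = 38/420 = 0.090476
a = ȳ − b·x̄ = 5.5 − 0.090476·101 = -3.638095
Set a + b·x = 6.4: x = (6.4 − (-3.638095)) / 0.090476 = 110.947368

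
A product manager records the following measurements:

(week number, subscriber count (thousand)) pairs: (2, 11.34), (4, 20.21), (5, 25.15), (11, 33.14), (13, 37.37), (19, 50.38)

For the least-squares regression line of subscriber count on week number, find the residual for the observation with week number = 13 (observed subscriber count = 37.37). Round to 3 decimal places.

-0.581

n = 6, Σx = 54, Σy = 177.59, Σxy = 2036.84, Σx² = 696
Sxx = Σx² − (Σx)²/n = 696 − 486 = 210
Sxy = Σxy − (Σx)(Σy)/n = 2036.84 − 1598.31 = 438.53
b = Sxy/Sxx = 438.53/210 = 2.088238
a = ȳ − b·x̄ = 29.598333 − 2.088238·9 = 10.804190
ŷ(13) = 10.804190 + 2.088238·13 = 37.951286
residual = y − ŷ = 37.37 − 37.951286 = -0.581286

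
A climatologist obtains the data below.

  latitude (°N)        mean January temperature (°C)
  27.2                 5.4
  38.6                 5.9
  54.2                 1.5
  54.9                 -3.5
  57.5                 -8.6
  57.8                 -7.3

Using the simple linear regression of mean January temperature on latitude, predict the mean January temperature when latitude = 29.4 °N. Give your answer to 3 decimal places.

6.880

n = 6, Σx = 290.2, Σy = -6.6, Σxy = -652.67, Σx² = 14828.54
Sxx = Σx² − (Σx)²/n = 14828.54 − 14036.006667 = 792.533333
Sxy = Σxy − (Σx)(Σy)/n = -652.67 − (-319.22) = -333.45
b = Sxy/Sxx = -333.45/792.533333 = -0.420739
a = ȳ − b·x̄ = -1.1 − (-0.420739)·48.366667 = 19.249762
ŷ(29.4) = a + b·29.4 = 19.249762 + (-0.420739)·29.4 = 6.880024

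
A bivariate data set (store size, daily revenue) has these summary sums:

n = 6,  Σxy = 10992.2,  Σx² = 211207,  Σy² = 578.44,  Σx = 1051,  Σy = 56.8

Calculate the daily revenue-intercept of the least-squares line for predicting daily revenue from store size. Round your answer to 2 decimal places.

2.73

Sxx = Σx² − (Σx)²/n = 211207 − 184100.166667 = 27106.833333
Sxy = Σxy − (Σx)(Σy)/n = 10992.2 − 9949.466667 = 1042.733333
b = Sxy/Sxx = 1042.733333/27106.833333 = 0.038468
a = ȳ − b·x̄ = 9.466667 − 0.038468·175.166667 = 2.728435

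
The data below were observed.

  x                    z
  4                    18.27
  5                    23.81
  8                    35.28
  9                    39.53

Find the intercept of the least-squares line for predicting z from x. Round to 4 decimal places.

2.3221

n = 4, Σx = 26, Σy = 116.89, Σxy = 830.14, Σx² = 186
Sxx = Σx² − (Σx)²/n = 186 − 169 = 17
Sxy = Σxy − (Σx)(Σy)/n = 830.14 − 759.785 = 70.355
b = Sxy/Sxx = 70.355/17 = 4.138529
a = ȳ − b·x̄ = 29.2225 − 4.138529·6.5 = 2.322059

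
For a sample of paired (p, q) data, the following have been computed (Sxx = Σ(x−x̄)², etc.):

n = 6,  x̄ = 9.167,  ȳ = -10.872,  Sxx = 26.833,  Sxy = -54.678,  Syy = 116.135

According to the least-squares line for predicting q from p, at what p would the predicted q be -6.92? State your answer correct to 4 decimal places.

b = Sxy/Sxx = -54.678/26.833 = -2.037715
a = ȳ − b·x̄ = -10.872 − (-2.037715)·9.167 = 7.807731
Set a + b·x = -6.92: x = (-6.92 − 7.807731) / (-2.037715) = 7.227573

7.2276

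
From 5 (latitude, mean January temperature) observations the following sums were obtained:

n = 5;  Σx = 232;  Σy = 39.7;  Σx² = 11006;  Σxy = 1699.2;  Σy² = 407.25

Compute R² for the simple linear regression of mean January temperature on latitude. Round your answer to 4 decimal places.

0.9197

Sxx = Σx² − (Σx)²/n = 11006 − 10764.8 = 241.2
Sxy = Σxy − (Σx)(Σy)/n = 1699.2 − 1842.08 = -142.88
Syy = Σy² − (Σy)²/n = 407.25 − 315.218 = 92.032
R² = Sxy²/(Sxx·Syy) = (-142.88)²/(241.2·92.032) = 0.919659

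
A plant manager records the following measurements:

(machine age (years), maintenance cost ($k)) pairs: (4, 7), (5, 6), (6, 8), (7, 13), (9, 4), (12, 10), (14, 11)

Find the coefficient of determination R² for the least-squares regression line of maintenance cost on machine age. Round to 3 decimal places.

n = 7, Σx = 57, Σy = 59, Σxy = 507, Σx² = 547, Σy² = 555
Sxx = Σx² − (Σx)²/n = 547 − 464.142857 = 82.857143
Sxy = Σxy − (Σx)(Σy)/n = 507 − 480.428571 = 26.571429
Syy = Σy² − (Σy)²/n = 555 − 497.285714 = 57.714286
R² = Sxy²/(Sxx·Syy) = (26.571429)²/(82.857143·57.714286) = 0.147644

0.148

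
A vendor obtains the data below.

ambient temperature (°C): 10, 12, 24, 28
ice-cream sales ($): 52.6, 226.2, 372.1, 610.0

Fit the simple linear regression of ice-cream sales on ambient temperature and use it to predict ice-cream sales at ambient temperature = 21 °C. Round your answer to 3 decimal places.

n = 4, Σx = 74, Σy = 1260.9, Σxy = 29250.8, Σx² = 1604
Sxx = Σx² − (Σx)²/n = 1604 − 1369 = 235
Sxy = Σxy − (Σx)(Σy)/n = 29250.8 − 23326.65 = 5924.15
b = Sxy/Sxx = 5924.15/235 = 25.209149
a = ȳ − b·x̄ = 315.225 − 25.209149·18.5 = -151.144255
ŷ(21) = a + b·21 = -151.144255 + 25.209149·21 = 378.247872

378.248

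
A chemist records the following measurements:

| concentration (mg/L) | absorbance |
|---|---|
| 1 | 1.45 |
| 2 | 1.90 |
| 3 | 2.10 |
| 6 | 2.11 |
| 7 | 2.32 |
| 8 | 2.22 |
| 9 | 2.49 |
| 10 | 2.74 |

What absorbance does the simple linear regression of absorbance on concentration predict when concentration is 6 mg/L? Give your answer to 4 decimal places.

2.1926

n = 8, Σx = 46, Σy = 17.33, Σxy = 108.02, Σx² = 344
Sxx = Σx² − (Σx)²/n = 344 − 264.5 = 79.5
Sxy = Σxy − (Σx)(Σy)/n = 108.02 − 99.6475 = 8.3725
b = Sxy/Sxx = 8.3725/79.5 = 0.105314
a = ȳ − b·x̄ = 2.16625 − 0.105314·5.75 = 1.560692
ŷ(6) = a + b·6 = 1.560692 + 0.105314·6 = 2.192579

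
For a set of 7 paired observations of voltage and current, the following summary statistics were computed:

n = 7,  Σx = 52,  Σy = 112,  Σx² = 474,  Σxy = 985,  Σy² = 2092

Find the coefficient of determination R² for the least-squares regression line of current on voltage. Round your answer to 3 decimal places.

0.890

Sxx = Σx² − (Σx)²/n = 474 − 386.285714 = 87.714286
Sxy = Σxy − (Σx)(Σy)/n = 985 − 832 = 153
Syy = Σy² − (Σy)²/n = 2092 − 1792 = 300
R² = Sxy²/(Sxx·Syy) = (153)²/(87.714286·300) = 0.889593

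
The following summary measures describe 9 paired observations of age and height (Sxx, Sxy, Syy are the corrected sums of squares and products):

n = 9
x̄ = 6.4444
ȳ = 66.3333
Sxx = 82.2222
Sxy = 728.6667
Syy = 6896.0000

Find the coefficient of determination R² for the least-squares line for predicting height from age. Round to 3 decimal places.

R² = Sxy²/(Sxx·Syy) = (728.6667)²/(82.2222·6896) = 0.936422

0.936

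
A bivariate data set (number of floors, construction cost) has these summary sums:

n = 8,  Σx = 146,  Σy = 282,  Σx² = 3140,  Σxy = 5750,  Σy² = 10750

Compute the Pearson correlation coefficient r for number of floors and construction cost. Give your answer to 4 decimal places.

0.9727

Sxx = Σx² − (Σx)²/n = 3140 − 2664.5 = 475.5
Sxy = Σxy − (Σx)(Σy)/n = 5750 − 5146.5 = 603.5
Syy = Σy² − (Σy)²/n = 10750 − 9940.5 = 809.5
r = Sxy/√(Sxx·Syy) = 603.5/√(384917.25) = 603.5/620.416997 = 0.972733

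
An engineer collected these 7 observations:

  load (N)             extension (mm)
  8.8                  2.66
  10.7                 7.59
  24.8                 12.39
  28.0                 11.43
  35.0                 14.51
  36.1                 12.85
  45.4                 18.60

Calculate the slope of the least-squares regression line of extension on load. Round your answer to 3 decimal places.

n = 7, Σx = 188.8, Σy = 80.03, Σxy = 2548.108, Σx² = 6180.34
Sxx = Σx² − (Σx)²/n = 6180.34 − 5092.205714 = 1088.134286
Sxy = Σxy − (Σx)(Σy)/n = 2548.108 − 2158.523429 = 389.584571
b = Sxy/Sxx = 389.584571/1088.134286 = 0.358030

0.358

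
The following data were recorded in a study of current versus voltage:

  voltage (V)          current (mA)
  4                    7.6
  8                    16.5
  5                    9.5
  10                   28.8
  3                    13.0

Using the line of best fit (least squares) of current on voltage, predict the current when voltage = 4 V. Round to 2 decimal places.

n = 5, Σx = 30, Σy = 75.4, Σxy = 536.9, Σx² = 214
Sxx = Σx² − (Σx)²/n = 214 − 180 = 34
Sxy = Σxy − (Σx)(Σy)/n = 536.9 − 452.4 = 84.5
b = Sxy/Sxx = 84.5/34 = 2.485294
a = ȳ − b·x̄ = 15.08 − 2.485294·6 = 0.168235
ŷ(4) = a + b·4 = 0.168235 + 2.485294·4 = 10.109412

10.11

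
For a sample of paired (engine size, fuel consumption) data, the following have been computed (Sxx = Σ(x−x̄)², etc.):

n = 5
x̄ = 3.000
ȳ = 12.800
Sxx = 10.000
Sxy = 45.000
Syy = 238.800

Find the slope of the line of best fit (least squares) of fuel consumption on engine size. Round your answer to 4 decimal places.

b = Sxy/Sxx = 45/10 = 4.5

4.5000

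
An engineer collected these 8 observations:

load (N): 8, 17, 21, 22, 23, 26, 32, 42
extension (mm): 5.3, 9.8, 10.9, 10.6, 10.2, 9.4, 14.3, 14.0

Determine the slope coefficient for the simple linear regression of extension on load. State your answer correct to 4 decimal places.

0.2508

n = 8, Σx = 191, Σy = 84.5, Σxy = 2195.7, Σx² = 5271
Sxx = Σx² − (Σx)²/n = 5271 − 4560.125 = 710.875
Sxy = Σxy − (Σx)(Σy)/n = 2195.7 − 2017.4375 = 178.2625
b = Sxy/Sxx = 178.2625/710.875 = 0.250765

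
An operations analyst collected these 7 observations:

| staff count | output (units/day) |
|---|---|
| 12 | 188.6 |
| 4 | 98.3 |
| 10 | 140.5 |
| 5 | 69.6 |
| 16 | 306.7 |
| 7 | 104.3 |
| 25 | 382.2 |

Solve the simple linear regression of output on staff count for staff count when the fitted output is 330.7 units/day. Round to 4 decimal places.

20.6780

n = 7, Σx = 79, Σy = 1290.2, Σxy = 19601.7, Σx² = 1215
Sxx = Σx² − (Σx)²/n = 1215 − 891.571429 = 323.428571
Sxy = Σxy − (Σx)(Σy)/n = 19601.7 − 14560.828571 = 5040.871429
b = Sxy/Sxx = 5040.871429/323.428571 = 15.585733
a = ȳ − b·x̄ = 184.314286 − 15.585733·11.285714 = 8.418154
Set a + b·x = 330.7: x = (330.7 − 8.418154) / 15.585733 = 20.678004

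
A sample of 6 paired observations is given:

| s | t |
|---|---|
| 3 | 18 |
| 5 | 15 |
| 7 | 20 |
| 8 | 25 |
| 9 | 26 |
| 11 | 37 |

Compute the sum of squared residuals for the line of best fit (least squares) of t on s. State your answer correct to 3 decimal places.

63.045

n = 6, Σx = 43, Σy = 141, Σxy = 1110, Σx² = 349, Σy² = 3619
Sxx = Σx² − (Σx)²/n = 349 − 308.166667 = 40.833333
Sxy = Σxy − (Σx)(Σy)/n = 1110 − 1010.5 = 99.5
Syy = Σy² − (Σy)²/n = 3619 − 3313.5 = 305.5
b = Sxy/Sxx = 99.5/40.833333 = 2.436735
SSE = Syy − b·Sxy = 305.5 − 2.436735·99.5 = 63.044898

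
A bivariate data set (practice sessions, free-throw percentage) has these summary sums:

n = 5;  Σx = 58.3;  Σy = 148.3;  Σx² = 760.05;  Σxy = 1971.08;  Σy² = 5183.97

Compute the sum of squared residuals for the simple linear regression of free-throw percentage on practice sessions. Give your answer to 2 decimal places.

56.41

Sxx = Σx² − (Σx)²/n = 760.05 − 679.778 = 80.272
Sxy = Σxy − (Σx)(Σy)/n = 1971.08 − 1729.178 = 241.902
Syy = Σy² − (Σy)²/n = 5183.97 − 4398.578 = 785.392
b = Sxy/Sxx = 241.902/80.272 = 3.013529
SSE = Syy − b·Sxy = 785.392 − 3.013529·241.902 = 56.413308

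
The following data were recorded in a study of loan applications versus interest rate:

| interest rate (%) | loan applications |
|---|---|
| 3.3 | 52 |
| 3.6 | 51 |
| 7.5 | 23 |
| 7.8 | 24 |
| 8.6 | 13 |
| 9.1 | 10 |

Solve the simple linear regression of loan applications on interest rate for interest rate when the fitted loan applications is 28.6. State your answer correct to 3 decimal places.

6.682

n = 6, Σx = 39.9, Σy = 173, Σxy = 917.7, Σx² = 297.71
Sxx = Σx² − (Σx)²/n = 297.71 − 265.335 = 32.375
Sxy = Σxy − (Σx)(Σy)/n = 917.7 − 1150.45 = -232.75
b = Sxy/Sxx = -232.75/32.375 = -7.189189
a = ȳ − b·x̄ = 28.833333 − (-7.189189)·6.65 = 76.641441
Set a + b·x = 28.6: x = (28.6 − 76.641441) / (-7.189189) = 6.682456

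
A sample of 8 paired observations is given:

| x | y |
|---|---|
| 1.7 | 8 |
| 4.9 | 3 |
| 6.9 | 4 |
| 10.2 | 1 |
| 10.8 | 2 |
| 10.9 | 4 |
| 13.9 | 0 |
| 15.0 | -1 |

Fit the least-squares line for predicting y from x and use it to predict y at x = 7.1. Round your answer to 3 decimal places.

3.837

n = 8, Σx = 74.3, Σy = 21, Σxy = 116.3, Σx² = 832.21
Sxx = Σx² − (Σx)²/n = 832.21 − 690.06125 = 142.14875
Sxy = Σxy − (Σx)(Σy)/n = 116.3 − 195.0375 = -78.7375
b = Sxy/Sxx = -78.7375/142.14875 = -0.553909
a = ȳ − b·x̄ = 2.625 − (-0.553909)·9.2875 = 7.769432
ŷ(7.1) = a + b·7.1 = 7.769432 + (-0.553909)·7.1 = 3.836676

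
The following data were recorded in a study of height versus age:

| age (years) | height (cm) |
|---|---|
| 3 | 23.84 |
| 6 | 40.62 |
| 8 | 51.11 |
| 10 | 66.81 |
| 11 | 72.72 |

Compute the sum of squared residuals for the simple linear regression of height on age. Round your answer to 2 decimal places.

n = 5, Σx = 38, Σy = 255.1, Σxy = 2192.14, Σx² = 330, Σy² = 14582.3366
Sxx = Σx² − (Σx)²/n = 330 − 288.8 = 41.2
Sxy = Σxy − (Σx)(Σy)/n = 2192.14 − 1938.76 = 253.38
Syy = Σy² − (Σy)²/n = 14582.3366 − 13015.202 = 1567.1346
b = Sxy/Sxx = 253.38/41.2 = 6.15
SSE = Syy − b·Sxy = 1567.1346 − 6.15·253.38 = 8.8476

8.85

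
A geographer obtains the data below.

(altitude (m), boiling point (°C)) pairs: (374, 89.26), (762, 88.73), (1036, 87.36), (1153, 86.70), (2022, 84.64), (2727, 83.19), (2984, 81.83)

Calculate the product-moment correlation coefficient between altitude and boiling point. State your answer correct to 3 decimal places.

n = 7, Σx = 11058, Σy = 601.71, Σxy = 933647.49, Σx² = 23552494, Σy² = 51769.6747
Sxx = Σx² − (Σx)²/n = 23552494 − 17468480.571429 = 6084013.428571
Sxy = Σxy − (Σx)(Σy)/n = 933647.49 − 950529.882857 = -16882.392857
Syy = Σy² − (Σy)²/n = 51769.6747 − 51722.132014 = 47.542686
r = Sxy/√(Sxx·Syy) = -16882.392857/√(289250338.316065) = -16882.392857/17007.361298 = -0.992652

-0.993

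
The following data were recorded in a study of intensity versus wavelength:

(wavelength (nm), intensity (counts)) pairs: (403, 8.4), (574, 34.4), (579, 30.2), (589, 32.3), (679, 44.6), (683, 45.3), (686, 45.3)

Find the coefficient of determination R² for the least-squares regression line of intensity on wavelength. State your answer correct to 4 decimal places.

n = 7, Σx = 4193, Σy = 240.5, Σxy = 151940.4, Σx² = 2572173, Σy² = 9302.59
Sxx = Σx² − (Σx)²/n = 2572173 − 2511607 = 60566
Sxy = Σxy − (Σx)(Σy)/n = 151940.4 − 144059.5 = 7880.9
Syy = Σy² − (Σy)²/n = 9302.59 − 8262.892857 = 1039.697143
R² = Sxy²/(Sxx·Syy) = (7880.9)²/(60566·1039.697143) = 0.986316

0.9863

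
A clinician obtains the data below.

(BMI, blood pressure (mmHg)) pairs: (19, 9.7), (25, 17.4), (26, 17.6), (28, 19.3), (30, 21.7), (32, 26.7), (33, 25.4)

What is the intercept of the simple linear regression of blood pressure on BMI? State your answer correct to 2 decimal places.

-12.66

n = 7, Σx = 193, Σy = 137.8, Σxy = 3960.9, Σx² = 5459
Sxx = Σx² − (Σx)²/n = 5459 − 5321.285714 = 137.714286
Sxy = Σxy − (Σx)(Σy)/n = 3960.9 − 3799.342857 = 161.557143
b = Sxy/Sxx = 161.557143/137.714286 = 1.173133
a = ȳ − b·x̄ = 19.685714 − 1.173133·27.571429 = -12.659232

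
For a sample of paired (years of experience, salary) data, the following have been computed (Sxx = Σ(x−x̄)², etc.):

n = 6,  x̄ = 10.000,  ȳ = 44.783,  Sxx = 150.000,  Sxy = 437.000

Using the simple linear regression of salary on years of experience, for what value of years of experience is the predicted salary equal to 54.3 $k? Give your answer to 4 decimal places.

13.2667

b = Sxy/Sxx = 437/150 = 2.913333
a = ȳ − b·x̄ = 44.783 − 2.913333·10 = 15.649667
Set a + b·x = 54.3: x = (54.3 − 15.649667) / 2.913333 = 13.266705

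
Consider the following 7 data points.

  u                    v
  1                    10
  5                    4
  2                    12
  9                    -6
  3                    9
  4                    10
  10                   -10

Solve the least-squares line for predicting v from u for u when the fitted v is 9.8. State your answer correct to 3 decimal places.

n = 7, Σx = 34, Σy = 29, Σxy = -33, Σx² = 236
Sxx = Σx² − (Σx)²/n = 236 − 165.142857 = 70.857143
Sxy = Σxy − (Σx)(Σy)/n = -33 − 140.857143 = -173.857143
b = Sxy/Sxx = -173.857143/70.857143 = -2.453629
a = ȳ − b·x̄ = 4.142857 − (-2.453629)·4.857143 = 16.060484
Set a + b·x = 9.8: x = (9.8 − 16.060484) / (-2.453629) = 2.551520

2.552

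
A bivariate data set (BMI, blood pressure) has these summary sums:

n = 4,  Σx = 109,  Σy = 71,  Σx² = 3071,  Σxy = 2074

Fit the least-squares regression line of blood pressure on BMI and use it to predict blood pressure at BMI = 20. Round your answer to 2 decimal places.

7.73

Sxx = Σx² − (Σx)²/n = 3071 − 2970.25 = 100.75
Sxy = Σxy − (Σx)(Σy)/n = 2074 − 1934.75 = 139.25
b = Sxy/Sxx = 139.25/100.75 = 1.382134
a = ȳ − b·x̄ = 17.75 − 1.382134·27.25 = -19.913151
ŷ(20) = a + b·20 = -19.913151 + 1.382134·20 = 7.729529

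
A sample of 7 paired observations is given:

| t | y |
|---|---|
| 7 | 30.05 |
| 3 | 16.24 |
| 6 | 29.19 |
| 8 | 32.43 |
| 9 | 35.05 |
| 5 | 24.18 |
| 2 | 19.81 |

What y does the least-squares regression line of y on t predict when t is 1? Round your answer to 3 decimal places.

14.591

n = 7, Σx = 40, Σy = 186.95, Σxy = 1169.62, Σx² = 268
Sxx = Σx² − (Σx)²/n = 268 − 228.571429 = 39.428571
Sxy = Σxy − (Σx)(Σy)/n = 1169.62 − 1068.285714 = 101.334286
b = Sxy/Sxx = 101.334286/39.428571 = 2.570072
a = ȳ − b·x̄ = 26.707143 − 2.570072·5.714286 = 12.021014
ŷ(1) = a + b·1 = 12.021014 + 2.570072·1 = 14.591087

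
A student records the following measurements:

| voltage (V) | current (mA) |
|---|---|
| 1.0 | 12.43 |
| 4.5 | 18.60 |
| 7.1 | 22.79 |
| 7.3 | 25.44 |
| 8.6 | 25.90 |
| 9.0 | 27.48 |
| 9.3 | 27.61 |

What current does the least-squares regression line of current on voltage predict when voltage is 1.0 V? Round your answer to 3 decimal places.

12.363

n = 7, Σx = 46.8, Σy = 160.25, Σxy = 1170.484, Σx² = 366.4
Sxx = Σx² − (Σx)²/n = 366.4 − 312.891429 = 53.508571
Sxy = Σxy − (Σx)(Σy)/n = 1170.484 − 1071.385714 = 99.098286
b = Sxy/Sxx = 99.098286/53.508571 = 1.852008
a = ȳ − b·x̄ = 22.892857 − 1.852008·6.685714 = 10.510863
ŷ(1.0) = a + b·1.0 = 10.510863 + 1.852008·1 = 12.362871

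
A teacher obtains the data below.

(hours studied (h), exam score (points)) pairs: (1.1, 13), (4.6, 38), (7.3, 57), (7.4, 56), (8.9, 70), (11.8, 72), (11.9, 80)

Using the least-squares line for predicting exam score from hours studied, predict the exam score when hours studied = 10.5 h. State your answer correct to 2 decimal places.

72.27

n = 7, Σx = 53, Σy = 386, Σxy = 3444.2, Σx² = 490.48
Sxx = Σx² − (Σx)²/n = 490.48 − 401.285714 = 89.194286
Sxy = Σxy − (Σx)(Σy)/n = 3444.2 − 2922.571429 = 521.628571
b = Sxy/Sxx = 521.628571/89.194286 = 5.848229
a = ȳ − b·x̄ = 55.142857 − 5.848229·7.571429 = 10.863412
ŷ(10.5) = a + b·10.5 = 10.863412 + 5.848229·10.5 = 72.269812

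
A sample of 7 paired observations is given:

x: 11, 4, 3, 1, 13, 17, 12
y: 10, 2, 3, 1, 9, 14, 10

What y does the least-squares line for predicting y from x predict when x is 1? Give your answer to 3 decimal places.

0.756

n = 7, Σx = 61, Σy = 49, Σxy = 603, Σx² = 749
Sxx = Σx² − (Σx)²/n = 749 − 531.571429 = 217.428571
Sxy = Σxy − (Σx)(Σy)/n = 603 − 427 = 176
b = Sxy/Sxx = 176/217.428571 = 0.809461
a = ȳ − b·x̄ = 7 − 0.809461·8.714286 = -0.053876
ŷ(1) = a + b·1 = -0.053876 + 0.809461·1 = 0.755585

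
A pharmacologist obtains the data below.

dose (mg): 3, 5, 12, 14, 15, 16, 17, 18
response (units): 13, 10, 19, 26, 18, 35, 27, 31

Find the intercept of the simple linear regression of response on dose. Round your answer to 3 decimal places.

n = 8, Σx = 100, Σy = 179, Σxy = 2528, Σx² = 1468
Sxx = Σx² − (Σx)²/n = 1468 − 1250 = 218
Sxy = Σxy − (Σx)(Σy)/n = 2528 − 2237.5 = 290.5
b = Sxy/Sxx = 290.5/218 = 1.332569
a = ȳ − b·x̄ = 22.375 − 1.332569·12.5 = 5.717890

5.718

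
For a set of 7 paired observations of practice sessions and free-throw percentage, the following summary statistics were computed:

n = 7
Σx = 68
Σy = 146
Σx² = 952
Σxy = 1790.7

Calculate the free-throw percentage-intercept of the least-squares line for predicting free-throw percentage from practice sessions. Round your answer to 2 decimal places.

8.44

Sxx = Σx² − (Σx)²/n = 952 − 660.571429 = 291.428571
Sxy = Σxy − (Σx)(Σy)/n = 1790.7 − 1418.285714 = 372.414286
b = Sxy/Sxx = 372.414286/291.428571 = 1.277892
a = ȳ − b·x̄ = 20.857143 − 1.277892·9.714286 = 8.443333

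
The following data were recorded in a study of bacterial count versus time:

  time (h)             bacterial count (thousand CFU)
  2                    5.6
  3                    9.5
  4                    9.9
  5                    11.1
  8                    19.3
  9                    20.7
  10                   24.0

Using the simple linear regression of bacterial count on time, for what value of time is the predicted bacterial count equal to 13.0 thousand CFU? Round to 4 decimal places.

n = 7, Σx = 41, Σy = 100.1, Σxy = 715.5, Σx² = 299
Sxx = Σx² − (Σx)²/n = 299 − 240.142857 = 58.857143
Sxy = Σxy − (Σx)(Σy)/n = 715.5 − 586.3 = 129.2
b = Sxy/Sxx = 129.2/58.857143 = 2.195146
a = ȳ − b·x̄ = 14.3 − 2.195146·5.857143 = 1.442718
Set a + b·x = 13.0: x = (13.0 − 1.442718) / 2.195146 = 5.264927

5.2649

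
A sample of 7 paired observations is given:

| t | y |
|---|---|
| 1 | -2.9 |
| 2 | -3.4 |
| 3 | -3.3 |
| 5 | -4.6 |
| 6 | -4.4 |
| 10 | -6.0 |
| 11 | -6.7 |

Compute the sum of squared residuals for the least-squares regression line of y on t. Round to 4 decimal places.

0.3329

n = 7, Σx = 38, Σy = -31.3, Σxy = -202.7, Σx² = 296, Σy² = 152.27
Sxx = Σx² − (Σx)²/n = 296 − 206.285714 = 89.714286
Sxy = Σxy − (Σx)(Σy)/n = -202.7 − (-169.914286) = -32.785714
Syy = Σy² − (Σy)²/n = 152.27 − 139.955714 = 12.314286
b = Sxy/Sxx = -32.785714/89.714286 = -0.365446
SSE = Syy − b·Sxy = 12.314286 − (-0.365446)·(-32.785714) = 0.332882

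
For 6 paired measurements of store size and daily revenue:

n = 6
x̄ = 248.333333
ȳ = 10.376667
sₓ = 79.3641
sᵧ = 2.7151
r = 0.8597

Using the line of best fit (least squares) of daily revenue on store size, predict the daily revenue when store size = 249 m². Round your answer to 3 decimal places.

10.396

b = r · sᵧ/sₓ = 0.8597 · 2.7151/79.3641 = 0.029411
a = ȳ − b·x̄ = 10.376667 − 0.029411·248.333333 = 3.072954
ŷ(249) = a + b·249 = 3.072954 + 0.029411·249 = 10.396274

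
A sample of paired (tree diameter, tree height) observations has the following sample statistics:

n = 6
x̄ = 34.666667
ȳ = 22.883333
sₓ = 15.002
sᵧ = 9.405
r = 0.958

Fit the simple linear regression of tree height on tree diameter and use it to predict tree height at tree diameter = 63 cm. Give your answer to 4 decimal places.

b = r · sᵧ/sₓ = 0.958 · 9.405/15.002 = 0.600586
a = ȳ − b·x̄ = 22.883333 − 0.600586·34.666667 = 2.063021
ŷ(63) = a + b·63 = 2.063021 + 0.600586·63 = 39.899934

39.8999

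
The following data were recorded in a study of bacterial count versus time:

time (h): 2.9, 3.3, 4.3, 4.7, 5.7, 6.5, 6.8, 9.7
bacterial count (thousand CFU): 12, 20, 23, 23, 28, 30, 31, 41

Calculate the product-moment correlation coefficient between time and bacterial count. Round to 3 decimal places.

0.973

n = 8, Σx = 43.9, Σy = 208, Σxy = 1270.9, Σx² = 274.95, Σy² = 5928
Sxx = Σx² − (Σx)²/n = 274.95 − 240.90125 = 34.04875
Sxy = Σxy − (Σx)(Σy)/n = 1270.9 − 1141.4 = 129.5
Syy = Σy² − (Σy)²/n = 5928 − 5408 = 520
r = Sxy/√(Sxx·Syy) = 129.5/√(17705.35) = 129.5/133.061452 = 0.973235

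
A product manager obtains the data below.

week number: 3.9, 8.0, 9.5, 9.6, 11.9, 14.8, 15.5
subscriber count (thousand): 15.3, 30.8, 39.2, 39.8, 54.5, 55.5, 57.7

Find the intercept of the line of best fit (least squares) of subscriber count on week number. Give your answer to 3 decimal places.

n = 7, Σx = 73.2, Σy = 292.8, Σxy = 3424.85, Σx² = 862.52
Sxx = Σx² − (Σx)²/n = 862.52 − 765.462857 = 97.057143
Sxy = Σxy − (Σx)(Σy)/n = 3424.85 − 3061.851429 = 362.998571
b = Sxy/Sxx = 362.998571/97.057143 = 3.740050
a = ȳ − b·x̄ = 41.828571 − 3.740050·10.457143 = 2.718334

2.718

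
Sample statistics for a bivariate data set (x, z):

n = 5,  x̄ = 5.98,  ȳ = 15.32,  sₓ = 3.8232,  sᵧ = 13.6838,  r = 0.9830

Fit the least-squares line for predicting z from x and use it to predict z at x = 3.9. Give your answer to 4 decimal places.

8.0019

b = r · sᵧ/sₓ = 0.983 · 13.6838/3.8232 = 3.518303
a = ȳ − b·x̄ = 15.32 − 3.518303·5.98 = -5.719451
ŷ(3.9) = a + b·3.9 = -5.719451 + 3.518303·3.9 = 8.001930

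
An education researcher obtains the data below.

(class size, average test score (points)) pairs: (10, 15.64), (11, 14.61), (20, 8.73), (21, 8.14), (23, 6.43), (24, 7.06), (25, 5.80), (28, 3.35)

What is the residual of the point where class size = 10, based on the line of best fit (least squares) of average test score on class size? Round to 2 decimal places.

n = 8, Σx = 162, Σy = 69.76, Σxy = 1218.78, Σx² = 3576
Sxx = Σx² − (Σx)²/n = 3576 − 3280.5 = 295.5
Sxy = Σxy − (Σx)(Σy)/n = 1218.78 − 1412.64 = -193.86
b = Sxy/Sxx = -193.86/295.5 = -0.656041
a = ȳ − b·x̄ = 8.72 − (-0.656041)·20.25 = 22.004822
ŷ(10) = 22.004822 + (-0.656041)·10 = 15.444416
residual = y − ŷ = 15.64 − 15.444416 = 0.195584

0.20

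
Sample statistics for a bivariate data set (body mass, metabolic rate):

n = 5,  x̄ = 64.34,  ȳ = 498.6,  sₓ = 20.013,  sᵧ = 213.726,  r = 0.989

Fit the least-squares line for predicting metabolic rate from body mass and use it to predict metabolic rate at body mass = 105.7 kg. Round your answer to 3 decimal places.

935.440

b = r · sᵧ/sₓ = 0.989 · 213.726/20.013 = 10.561885
a = ȳ − b·x̄ = 498.6 − 10.561885·64.34 = -180.951711
ŷ(105.7) = a + b·105.7 = -180.951711 + 10.561885·105.7 = 935.439583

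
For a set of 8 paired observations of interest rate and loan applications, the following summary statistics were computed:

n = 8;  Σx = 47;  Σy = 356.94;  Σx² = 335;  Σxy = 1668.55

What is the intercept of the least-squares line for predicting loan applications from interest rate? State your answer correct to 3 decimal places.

Sxx = Σx² − (Σx)²/n = 335 − 276.125 = 58.875
Sxy = Σxy − (Σx)(Σy)/n = 1668.55 − 2097.0225 = -428.4725
b = Sxy/Sxx = -428.4725/58.875 = -7.277665
a = ȳ − b·x̄ = 44.6175 − (-7.277665)·5.875 = 87.373779

87.374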